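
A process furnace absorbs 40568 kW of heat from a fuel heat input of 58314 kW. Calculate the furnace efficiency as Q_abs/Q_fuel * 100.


Furnace efficiency = Q_absorbed / Q_fuel * 100
= 40568 / 58314 * 100 = 69.57

69.57 %


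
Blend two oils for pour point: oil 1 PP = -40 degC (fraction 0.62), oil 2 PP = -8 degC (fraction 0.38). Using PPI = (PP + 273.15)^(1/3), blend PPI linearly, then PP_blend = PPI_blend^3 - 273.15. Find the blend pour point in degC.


PPI_1 = (-40 + 273.15)^(1/3) = 6.15477
PPI_2 = (-8 + 273.15)^(1/3) = 6.42437
PPI_blend = 0.62 * 6.15477 + 0.38 * 6.42437 = 6.257218
PP_blend = 6.257218^3 - 273.15 = 244.9875 - 273.15 = -28.16

-28.16 degC


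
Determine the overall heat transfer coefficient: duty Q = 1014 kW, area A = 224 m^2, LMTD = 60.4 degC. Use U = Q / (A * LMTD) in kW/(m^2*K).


From Q = U*A*LMTD, U = Q / (A * LMTD)
U = 1014 / (224 * 60.4) = 1014 / 13529.6 = 0.07495

0.07495 kW/(m^2*K)


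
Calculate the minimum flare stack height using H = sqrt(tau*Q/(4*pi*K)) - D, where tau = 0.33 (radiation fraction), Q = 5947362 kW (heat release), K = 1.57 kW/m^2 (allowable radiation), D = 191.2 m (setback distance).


tau*Q/(4*pi*K) = 0.33 * 5947362 / (4 * pi * 1.57) = 99478.4
sqrt(99478.4) = 315.402
H = 315.402 - 191.2 = 124.2

124.2 m


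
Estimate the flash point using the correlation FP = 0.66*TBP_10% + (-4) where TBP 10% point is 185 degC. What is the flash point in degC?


FP = 0.66 * 185 + (-4) = 118.1

118.1 degC


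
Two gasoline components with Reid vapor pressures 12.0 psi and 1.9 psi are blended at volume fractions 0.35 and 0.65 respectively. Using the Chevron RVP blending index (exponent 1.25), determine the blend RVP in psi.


Chevron index: RVP_blend = (sum xi*RVPi^1.25)^(1/1.25)
RVP^1.25 terms: 0.35 * 12.0^1.25 + 0.65 * 1.9^1.25 = 9.26704
RVP_blend = 9.26704^(1/1.25) = 5.937

5.937 psi


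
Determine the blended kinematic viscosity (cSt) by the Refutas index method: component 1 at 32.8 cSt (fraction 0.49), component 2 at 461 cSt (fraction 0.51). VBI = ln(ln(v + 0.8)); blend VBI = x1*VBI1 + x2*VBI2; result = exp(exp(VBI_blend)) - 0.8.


Refutas method: VBN_i = 14.534*ln(ln(visc_i + 0.8)) + 10.975, blended linearly by mass fraction; since VBN is linear in VBI_i = ln(ln(visc_i + 0.8)) and the fractions sum to 1, blend VBI directly: visc = exp(exp(VBI_blend)) - 0.8
VBI_1 = ln(ln(32.8 + 0.8)) = 1.2569
VBI_2 = ln(ln(461 + 0.8)) = 1.81403
VBI_blend = 0.49 * 1.2569 + 0.51 * 1.81403 = 1.54104
visc_blend = exp(exp(1.54104)) - 0.8 = 105.8

105.8 cSt


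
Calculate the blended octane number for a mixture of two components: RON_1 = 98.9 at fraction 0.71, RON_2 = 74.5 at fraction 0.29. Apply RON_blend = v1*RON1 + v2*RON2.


Linear blending: RON_blend = sum(vi * RONi)
Contribution 1: 0.71 * 98.9 = 70.219
Contribution 2: 0.29 * 74.5 = 21.605
RON_blend = 70.219 + 21.605 = 91.824

91.824


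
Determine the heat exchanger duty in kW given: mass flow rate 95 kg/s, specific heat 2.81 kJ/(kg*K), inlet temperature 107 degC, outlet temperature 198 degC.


Q = m_dot * cp * delta_T
delta_T = 198 - 107 = 91 K
Q = 95 * 2.81 * 91
= 266.95 * 91
= 24292.45 kW

24292.45 kW


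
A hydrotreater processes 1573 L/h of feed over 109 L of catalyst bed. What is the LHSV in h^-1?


LHSV = volumetric feed rate / catalyst volume
= 1573 L/h / 109 L
= 14.43 h^-1

14.43 h^-1


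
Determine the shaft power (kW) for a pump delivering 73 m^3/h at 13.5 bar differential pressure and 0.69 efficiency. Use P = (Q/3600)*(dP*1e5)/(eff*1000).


Q = 73 / 3600 = 0.0202778 m^3/s
P = 0.0202778 * (13.5 * 1e5) / 0.69 / 1000 = 39.67

39.67 kW


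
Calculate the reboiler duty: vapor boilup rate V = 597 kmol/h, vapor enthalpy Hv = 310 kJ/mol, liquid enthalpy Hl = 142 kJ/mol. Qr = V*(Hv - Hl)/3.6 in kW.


Qr = 597 * (310 - 142) / 3.6 = 597 * 168 / 3.6 = 27860

27860 kW


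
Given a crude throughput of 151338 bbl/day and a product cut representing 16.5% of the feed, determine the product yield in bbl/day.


Crude throughput = 151338 bbl/day
Fraction yield = 16.5%
yield = throughput * fraction / 100
yield = 151338 * 16.5 / 100 = 24970.77

24970.77 bbl/day


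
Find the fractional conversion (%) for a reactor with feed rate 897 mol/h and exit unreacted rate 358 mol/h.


X = (F_in - F_out) / F_in * 100
Moles reacted = 897 - 358 = 539
X = 539 / 897 * 100
= 0.6009 * 100
= 60.09 %

60.09 %


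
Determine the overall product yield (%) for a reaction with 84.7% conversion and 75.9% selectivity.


Overall yield = conversion (%) * selectivity (%) / 100
Conversion = 84.7%, Selectivity = 75.9%
Y = 84.7 * 75.9 / 100
= 64.2873 %

64.2873 %


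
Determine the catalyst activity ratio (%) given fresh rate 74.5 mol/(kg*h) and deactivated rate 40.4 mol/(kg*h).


Activity (%) = (rate_used / rate_fresh) * 100
rate_used = 40.4, rate_fresh = 74.5
= (40.4 / 74.5) * 100
= 0.5423 * 100 = 54.23

54.23 %


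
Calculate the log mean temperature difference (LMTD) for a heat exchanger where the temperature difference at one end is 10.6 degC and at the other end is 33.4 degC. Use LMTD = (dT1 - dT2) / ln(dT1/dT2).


LMTD = (dT1 - dT2) / ln(dT1/dT2)
= (10.6 - 33.4) / ln(10.6 / 33.4) = -22.8 / -1.1477 = 19.87

19.87 degC


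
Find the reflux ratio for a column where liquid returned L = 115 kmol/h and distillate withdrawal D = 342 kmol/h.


Reflux ratio definition: R = L / D (liquid returned / distillate withdrawn)
L = 115 kmol/h, D = 342 kmol/h
R = 115 / 342 = 0.3363

0.3363


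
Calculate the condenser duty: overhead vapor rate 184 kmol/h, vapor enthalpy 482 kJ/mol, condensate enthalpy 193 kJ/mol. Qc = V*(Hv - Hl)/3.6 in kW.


Qc = 184 * (482 - 193) / 3.6 = 184 * 289 / 3.6 = 14770

14770 kW


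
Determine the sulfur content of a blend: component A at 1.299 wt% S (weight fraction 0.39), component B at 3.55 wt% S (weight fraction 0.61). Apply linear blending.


Linear sulfur blending: S_blend = x1*S1 + x2*S2
Contribution 1: 0.39 * 1.299 = 0.50661 wt%
Contribution 2: 0.61 * 3.55 = 2.1655 wt%
S_blend = 0.50661 + 2.1655 = 2.67211

2.67211 wt%


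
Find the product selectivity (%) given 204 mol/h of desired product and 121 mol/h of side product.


Selectivity = desired / (desired + undesired) * 100
Total products = 204 + 121 = 325 mol/h
S = 204 / 325 * 100
= 0.6277 * 100
= 62.77 %

62.77 %


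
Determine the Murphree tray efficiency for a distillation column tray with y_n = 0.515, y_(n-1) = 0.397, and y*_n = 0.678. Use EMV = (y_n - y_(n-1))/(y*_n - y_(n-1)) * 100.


Murphree vapor efficiency: EMV = (y_n - y_(n-1)) / (y*_n - y_(n-1)) * 100
EMV = (0.515 - 0.397) / (0.678 - 0.397) * 100 = 0.118 / 0.281 * 100 = 41.99

41.99 %


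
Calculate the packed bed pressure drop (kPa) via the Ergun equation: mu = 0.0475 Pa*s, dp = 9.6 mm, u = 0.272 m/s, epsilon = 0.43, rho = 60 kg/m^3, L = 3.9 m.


dp = 9.6 mm = 0.0096 m
Viscous term = 150*0.0475*0.272*(1-0.43)^2 / (0.0096^2*0.43^3) = 85932.1
Inertial term = 1.75*60*0.272^2*(1-0.43) / (0.0096*0.43^3) = 5801.3
dP/L = 85932.1 + 5801.3 = 91733.4 Pa/m
dP = 91733.4 * 3.9 / 1000 = 357.8 kPa

357.8 kPa


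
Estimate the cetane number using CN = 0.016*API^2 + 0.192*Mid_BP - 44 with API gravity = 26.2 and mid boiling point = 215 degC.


CN = 0.016 * 26.2^2 + 0.192 * 215 - 44
CN = 10.98304 + 41.28 - 44 = 8.26304

8.26304


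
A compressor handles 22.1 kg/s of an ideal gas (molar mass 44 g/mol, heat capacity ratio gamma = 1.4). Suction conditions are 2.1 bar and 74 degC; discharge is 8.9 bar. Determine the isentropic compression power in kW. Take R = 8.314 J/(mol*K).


Isentropic work: W = m*(gamma/(gamma-1))*(R*T1/MW)*((P2/P1)^((gamma-1)/gamma) - 1)
T1 = 74 + 273.15 = 347.15 K
Pressure ratio = 8.9 / 2.1 = 4.2381
Exponent = (1.4 - 1)/1.4 = 0.285714
(P2/P1)^exp - 1 = 4.2381^0.285714 - 1 = 0.510746
W = 22.1 * 1.4 / 0.4 * 8.314 * 347.15 / 44 * 0.510746 = 2591

2591 kW


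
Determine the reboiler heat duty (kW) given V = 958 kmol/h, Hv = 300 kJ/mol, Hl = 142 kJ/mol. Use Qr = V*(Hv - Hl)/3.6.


Qr = 958 * (300 - 142) / 3.6 = 958 * 158 / 3.6 = 42050

42050 kW


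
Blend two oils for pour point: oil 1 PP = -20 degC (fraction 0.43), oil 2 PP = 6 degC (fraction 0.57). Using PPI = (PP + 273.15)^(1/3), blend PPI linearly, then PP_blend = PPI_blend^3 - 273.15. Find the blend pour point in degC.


PPI_1 = (-20 + 273.15)^(1/3) = 6.325953
PPI_2 = (6 + 273.15)^(1/3) = 6.535506
PPI_blend = 0.43 * 6.325953 + 0.57 * 6.535506 = 6.445398
PP_blend = 6.445398^3 - 273.15 = 267.7622 - 273.15 = -5.39

-5.39 degC


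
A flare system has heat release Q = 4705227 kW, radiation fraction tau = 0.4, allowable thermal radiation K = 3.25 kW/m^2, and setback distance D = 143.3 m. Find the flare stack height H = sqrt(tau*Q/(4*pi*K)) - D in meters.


tau*Q/(4*pi*K) = 0.4 * 4705227 / (4 * pi * 3.25) = 46083.7
sqrt(46083.7) = 214.671
H = 214.671 - 143.3 = 71.37

71.37 m


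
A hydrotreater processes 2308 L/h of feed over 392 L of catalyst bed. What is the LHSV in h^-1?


LHSV = volumetric feed rate / catalyst volume
= 2308 L/h / 392 L
= 5.888 h^-1

5.888 h^-1


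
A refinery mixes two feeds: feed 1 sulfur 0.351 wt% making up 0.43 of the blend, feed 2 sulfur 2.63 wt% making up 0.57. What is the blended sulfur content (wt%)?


Linear sulfur blending: S_blend = x1*S1 + x2*S2
Contribution 1: 0.43 * 0.351 = 0.15093 wt%
Contribution 2: 0.57 * 2.63 = 1.4991 wt%
S_blend = 0.15093 + 1.4991 = 1.65003

1.65003 wt%


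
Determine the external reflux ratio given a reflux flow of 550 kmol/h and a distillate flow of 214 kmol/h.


Reflux ratio definition: R = L / D (liquid returned / distillate withdrawn)
L = 550 kmol/h, D = 214 kmol/h
R = 550 / 214 = 2.570

2.570


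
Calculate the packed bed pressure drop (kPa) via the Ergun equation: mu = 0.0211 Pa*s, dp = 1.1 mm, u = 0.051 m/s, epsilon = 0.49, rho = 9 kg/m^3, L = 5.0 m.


dp = 1.1 mm = 0.0011 m
Viscous term = 150*0.0211*0.051*(1-0.49)^2 / (0.0011^2*0.49^3) = 294924
Inertial term = 1.75*9*0.051^2*(1-0.49) / (0.0011*0.49^3) = 161.44
dP/L = 294924 + 161.44 = 295085 Pa/m
dP = 295085 * 5.0 / 1000 = 1475 kPa

1475 kPa


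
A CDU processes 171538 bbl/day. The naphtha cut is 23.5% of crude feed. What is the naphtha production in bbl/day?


Crude throughput = 171538 bbl/day
Fraction yield = 23.5%
yield = throughput * fraction / 100
yield = 171538 * 23.5 / 100 = 40311.43

40311.43 bbl/day


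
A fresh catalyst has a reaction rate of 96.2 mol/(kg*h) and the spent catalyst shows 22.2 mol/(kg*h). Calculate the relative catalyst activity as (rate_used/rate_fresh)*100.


Activity (%) = (rate_used / rate_fresh) * 100
rate_used = 22.2, rate_fresh = 96.2
= (22.2 / 96.2) * 100
= 0.2308 * 100 = 23.08

23.08 %


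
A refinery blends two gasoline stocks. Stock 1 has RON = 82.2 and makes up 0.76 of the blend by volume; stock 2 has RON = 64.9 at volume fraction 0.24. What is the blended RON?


Linear blending: RON_blend = sum(vi * RONi)
Contribution 1: 0.76 * 82.2 = 62.472
Contribution 2: 0.24 * 64.9 = 15.576
RON_blend = 62.472 + 15.576 = 78.048

78.048


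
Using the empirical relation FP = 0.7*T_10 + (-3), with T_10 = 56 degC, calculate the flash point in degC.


FP = 0.7 * 56 + (-3) = 36.2

36.2 degC


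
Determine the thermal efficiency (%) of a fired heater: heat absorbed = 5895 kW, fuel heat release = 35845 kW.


Furnace efficiency = Q_absorbed / Q_fuel * 100
= 5895 / 35845 * 100 = 16.45

16.45 %


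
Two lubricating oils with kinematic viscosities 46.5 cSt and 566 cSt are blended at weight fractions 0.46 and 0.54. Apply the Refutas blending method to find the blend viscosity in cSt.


Refutas method: VBN_i = 14.534*ln(ln(visc_i + 0.8)) + 10.975, blended linearly by mass fraction; since VBN is linear in VBI_i = ln(ln(visc_i + 0.8)) and the fractions sum to 1, blend VBI directly: visc = exp(exp(VBI_blend)) - 0.8
VBI_1 = ln(ln(46.5 + 0.8)) = 1.34976
VBI_2 = ln(ln(566 + 0.8)) = 1.84688
VBI_blend = 0.46 * 1.34976 + 0.54 * 1.84688 = 1.6182
visc_blend = exp(exp(1.6182)) - 0.8 = 154.3

154.3 cSt


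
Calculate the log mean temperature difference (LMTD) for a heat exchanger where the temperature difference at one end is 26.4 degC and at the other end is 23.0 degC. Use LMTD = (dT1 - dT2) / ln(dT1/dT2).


LMTD = (dT1 - dT2) / ln(dT1/dT2)
= (26.4 - 23.0) / ln(26.4 / 23.0) = 3.4 / 0.13787 = 24.66

24.66 degC


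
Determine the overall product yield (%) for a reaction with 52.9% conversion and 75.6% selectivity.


Overall yield = conversion (%) * selectivity (%) / 100
Conversion = 52.9%, Selectivity = 75.6%
Y = 52.9 * 75.6 / 100
= 39.9924 %

39.9924 %


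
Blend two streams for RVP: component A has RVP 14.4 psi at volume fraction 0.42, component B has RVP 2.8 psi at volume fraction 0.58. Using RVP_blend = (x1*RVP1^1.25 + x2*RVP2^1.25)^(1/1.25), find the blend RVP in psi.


Chevron index: RVP_blend = (sum xi*RVPi^1.25)^(1/1.25)
RVP^1.25 terms: 0.42 * 14.4^1.25 + 0.58 * 2.8^1.25 = 13.8823
RVP_blend = 13.8823^(1/1.25) = 8.203

8.203 psi


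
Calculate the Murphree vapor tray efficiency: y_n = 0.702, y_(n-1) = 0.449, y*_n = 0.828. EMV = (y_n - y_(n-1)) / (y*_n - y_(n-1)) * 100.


Murphree vapor efficiency: EMV = (y_n - y_(n-1)) / (y*_n - y_(n-1)) * 100
EMV = (0.702 - 0.449) / (0.828 - 0.449) * 100 = 0.253 / 0.379 * 100 = 66.75

66.75 %


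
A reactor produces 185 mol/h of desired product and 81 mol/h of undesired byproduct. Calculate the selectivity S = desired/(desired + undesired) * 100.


Selectivity = desired / (desired + undesired) * 100
Total products = 185 + 81 = 266 mol/h
S = 185 / 266 * 100
= 0.6955 * 100
= 69.55 %

69.55 %


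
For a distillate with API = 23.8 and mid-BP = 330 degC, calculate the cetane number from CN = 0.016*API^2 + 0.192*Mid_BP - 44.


CN = 0.016 * 23.8^2 + 0.192 * 330 - 44
CN = 9.06304 + 63.36 - 44 = 28.42304

28.42304


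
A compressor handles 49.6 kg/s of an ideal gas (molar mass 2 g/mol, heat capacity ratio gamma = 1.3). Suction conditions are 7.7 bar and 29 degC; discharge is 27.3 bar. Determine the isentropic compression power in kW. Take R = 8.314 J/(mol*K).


Isentropic work: W = m*(gamma/(gamma-1))*(R*T1/MW)*((P2/P1)^((gamma-1)/gamma) - 1)
T1 = 29 + 273.15 = 302.15 K
Pressure ratio = 27.3 / 7.7 = 3.54545
Exponent = (1.3 - 1)/1.3 = 0.230769
(P2/P1)^exp - 1 = 3.54545^0.230769 - 1 = 0.339205
W = 49.6 * 1.3 / 0.3 * 8.314 * 302.15 / 2 * 0.339205 = 91570

91570 kW


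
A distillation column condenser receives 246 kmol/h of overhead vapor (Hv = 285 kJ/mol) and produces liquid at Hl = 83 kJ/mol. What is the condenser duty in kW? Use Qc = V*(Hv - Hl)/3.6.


Qc = 246 * (285 - 83) / 3.6 = 246 * 202 / 3.6 = 13800

13800 kW


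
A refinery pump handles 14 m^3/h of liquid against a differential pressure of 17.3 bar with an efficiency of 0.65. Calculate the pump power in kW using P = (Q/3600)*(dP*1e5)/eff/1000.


Q = 14 / 3600 = 0.00388889 m^3/s
P = 0.00388889 * (17.3 * 1e5) / 0.65 / 1000 = 10.35

10.35 kW


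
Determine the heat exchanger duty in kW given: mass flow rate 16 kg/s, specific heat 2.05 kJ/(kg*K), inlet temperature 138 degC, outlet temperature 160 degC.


Q = m_dot * cp * delta_T
delta_T = 160 - 138 = 22 K
Q = 16 * 2.05 * 22
= 32.8 * 22
= 721.6 kW

721.6 kW


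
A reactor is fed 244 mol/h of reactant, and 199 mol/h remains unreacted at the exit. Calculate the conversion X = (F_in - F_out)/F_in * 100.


X = (F_in - F_out) / F_in * 100
Moles reacted = 244 - 199 = 45
X = 45 / 244 * 100
= 0.1844 * 100
= 18.44 %

18.44 %


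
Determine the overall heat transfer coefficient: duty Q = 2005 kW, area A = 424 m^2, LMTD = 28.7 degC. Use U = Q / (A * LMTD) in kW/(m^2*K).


From Q = U*A*LMTD, U = Q / (A * LMTD)
U = 2005 / (424 * 28.7) = 2005 / 12168.8 = 0.1648

0.1648 kW/(m^2*K)


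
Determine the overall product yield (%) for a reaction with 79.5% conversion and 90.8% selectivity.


Overall yield = conversion (%) * selectivity (%) / 100
Conversion = 79.5%, Selectivity = 90.8%
Y = 79.5 * 90.8 / 100
= 72.186 %

72.186 %


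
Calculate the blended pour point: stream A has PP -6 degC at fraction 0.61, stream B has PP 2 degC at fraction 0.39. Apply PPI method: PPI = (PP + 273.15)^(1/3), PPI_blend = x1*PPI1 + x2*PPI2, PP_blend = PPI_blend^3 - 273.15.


PPI_1 = (-6 + 273.15)^(1/3) = 6.440482
PPI_2 = (2 + 273.15)^(1/3) = 6.504139
PPI_blend = 0.61 * 6.440482 + 0.39 * 6.504139 = 6.465308
PP_blend = 6.465308^3 - 273.15 = 270.2512 - 273.15 = -2.9

-2.9 degC


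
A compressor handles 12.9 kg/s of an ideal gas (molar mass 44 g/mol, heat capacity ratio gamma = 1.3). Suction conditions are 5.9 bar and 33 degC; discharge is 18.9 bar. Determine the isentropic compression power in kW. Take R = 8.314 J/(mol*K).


Isentropic work: W = m*(gamma/(gamma-1))*(R*T1/MW)*((P2/P1)^((gamma-1)/gamma) - 1)
T1 = 33 + 273.15 = 306.15 K
Pressure ratio = 18.9 / 5.9 = 3.20339
Exponent = (1.3 - 1)/1.3 = 0.230769
(P2/P1)^exp - 1 = 3.20339^0.230769 - 1 = 0.308215
W = 12.9 * 1.3 / 0.3 * 8.314 * 306.15 / 44 * 0.308215 = 996.7

996.7 kW


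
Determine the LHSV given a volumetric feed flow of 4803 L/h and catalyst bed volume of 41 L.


LHSV = volumetric feed rate / catalyst volume
= 4803 L/h / 41 L
= 117.1 h^-1

117.1 h^-1


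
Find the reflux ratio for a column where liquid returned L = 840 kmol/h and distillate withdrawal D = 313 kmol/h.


Reflux ratio definition: R = L / D (liquid returned / distillate withdrawn)
L = 840 kmol/h, D = 313 kmol/h
R = 840 / 313 = 2.684

2.684


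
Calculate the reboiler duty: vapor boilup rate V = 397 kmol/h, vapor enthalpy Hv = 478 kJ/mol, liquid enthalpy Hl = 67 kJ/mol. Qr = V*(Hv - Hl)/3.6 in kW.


Qr = 397 * (478 - 67) / 3.6 = 397 * 411 / 3.6 = 45320

45320 kW


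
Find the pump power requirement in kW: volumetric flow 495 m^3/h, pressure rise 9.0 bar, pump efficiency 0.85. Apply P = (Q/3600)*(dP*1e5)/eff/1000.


Q = 495 / 3600 = 0.1375 m^3/s
P = 0.1375 * (9.0 * 1e5) / 0.85 / 1000 = 145.6

145.6 kW


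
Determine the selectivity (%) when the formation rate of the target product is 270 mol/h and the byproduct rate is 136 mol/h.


Selectivity = desired / (desired + undesired) * 100
Total products = 270 + 136 = 406 mol/h
S = 270 / 406 * 100
= 0.6650 * 100
= 66.50 %

66.50 %


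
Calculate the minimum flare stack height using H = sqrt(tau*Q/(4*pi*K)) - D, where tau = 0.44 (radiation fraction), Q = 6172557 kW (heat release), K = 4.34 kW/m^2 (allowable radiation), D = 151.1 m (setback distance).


tau*Q/(4*pi*K) = 0.44 * 6172557 / (4 * pi * 4.34) = 49798.7
sqrt(49798.7) = 223.156
H = 223.156 - 151.1 = 72.06

72.06 m


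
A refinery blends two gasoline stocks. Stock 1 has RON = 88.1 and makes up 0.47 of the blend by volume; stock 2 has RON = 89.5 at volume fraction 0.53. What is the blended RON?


Linear blending: RON_blend = sum(vi * RONi)
Contribution 1: 0.47 * 88.1 = 41.407
Contribution 2: 0.53 * 89.5 = 47.435
RON_blend = 41.407 + 47.435 = 88.842

88.842


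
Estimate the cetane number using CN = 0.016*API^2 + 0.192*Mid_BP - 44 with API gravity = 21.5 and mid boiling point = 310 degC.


CN = 0.016 * 21.5^2 + 0.192 * 310 - 44
CN = 7.396 + 59.52 - 44 = 22.916

22.916


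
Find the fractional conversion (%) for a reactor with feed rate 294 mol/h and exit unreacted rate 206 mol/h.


X = (F_in - F_out) / F_in * 100
Moles reacted = 294 - 206 = 88
X = 88 / 294 * 100
= 0.2993 * 100
= 29.93 %

29.93 %


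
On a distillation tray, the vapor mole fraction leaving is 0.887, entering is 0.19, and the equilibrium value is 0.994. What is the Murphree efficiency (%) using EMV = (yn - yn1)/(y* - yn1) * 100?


Murphree vapor efficiency: EMV = (y_n - y_(n-1)) / (y*_n - y_(n-1)) * 100
EMV = (0.887 - 0.19) / (0.994 - 0.19) * 100 = 0.697 / 0.804 * 100 = 86.69

86.69 %


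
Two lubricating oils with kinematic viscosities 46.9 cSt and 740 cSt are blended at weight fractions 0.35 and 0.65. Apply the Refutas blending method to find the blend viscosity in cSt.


Refutas method: VBN_i = 14.534*ln(ln(visc_i + 0.8)) + 10.975, blended linearly by mass fraction; since VBN is linear in VBI_i = ln(ln(visc_i + 0.8)) and the fractions sum to 1, blend VBI directly: visc = exp(exp(VBI_blend)) - 0.8
VBI_1 = ln(ln(46.9 + 0.8)) = 1.35194
VBI_2 = ln(ln(740 + 0.8)) = 1.88824
VBI_blend = 0.35 * 1.35194 + 0.65 * 1.88824 = 1.70053
visc_blend = exp(exp(1.70053)) - 0.8 = 238.3

238.3 cSt


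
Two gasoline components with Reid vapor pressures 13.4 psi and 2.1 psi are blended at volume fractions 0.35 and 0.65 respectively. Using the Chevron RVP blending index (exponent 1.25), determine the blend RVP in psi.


Chevron index: RVP_blend = (sum xi*RVPi^1.25)^(1/1.25)
RVP^1.25 terms: 0.35 * 13.4^1.25 + 0.65 * 2.1^1.25 = 10.6164
RVP_blend = 10.6164^(1/1.25) = 6.619

6.619 psi


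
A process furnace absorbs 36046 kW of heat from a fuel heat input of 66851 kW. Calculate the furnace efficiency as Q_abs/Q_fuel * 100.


Furnace efficiency = Q_absorbed / Q_fuel * 100
= 36046 / 66851 * 100 = 53.92

53.92 %


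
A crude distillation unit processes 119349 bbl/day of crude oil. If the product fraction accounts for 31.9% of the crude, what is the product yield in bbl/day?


Crude throughput = 119349 bbl/day
Fraction yield = 31.9%
yield = throughput * fraction / 100
yield = 119349 * 31.9 / 100 = 38072.331

38072.331 bbl/day


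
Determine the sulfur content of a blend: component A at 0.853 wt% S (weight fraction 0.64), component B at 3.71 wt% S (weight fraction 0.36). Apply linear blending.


Linear sulfur blending: S_blend = x1*S1 + x2*S2
Contribution 1: 0.64 * 0.853 = 0.54592 wt%
Contribution 2: 0.36 * 3.71 = 1.3356 wt%
S_blend = 0.54592 + 1.3356 = 1.88152

1.88152 wt%


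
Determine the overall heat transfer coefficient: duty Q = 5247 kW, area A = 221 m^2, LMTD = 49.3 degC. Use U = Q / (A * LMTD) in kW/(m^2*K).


From Q = U*A*LMTD, U = Q / (A * LMTD)
U = 5247 / (221 * 49.3) = 5247 / 10895.3 = 0.4816

0.4816 kW/(m^2*K)


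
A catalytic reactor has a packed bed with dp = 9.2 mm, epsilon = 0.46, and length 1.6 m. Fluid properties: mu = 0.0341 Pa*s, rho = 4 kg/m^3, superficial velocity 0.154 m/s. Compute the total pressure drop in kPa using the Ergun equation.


dp = 9.2 mm = 0.0092 m
Viscous term = 150*0.0341*0.154*(1-0.46)^2 / (0.0092^2*0.46^3) = 27880.8
Inertial term = 1.75*4*0.154^2*(1-0.46) / (0.0092*0.46^3) = 100.109
dP/L = 27880.8 + 100.109 = 27980.9 Pa/m
dP = 27980.9 * 1.6 / 1000 = 44.77 kPa

44.77 kPa


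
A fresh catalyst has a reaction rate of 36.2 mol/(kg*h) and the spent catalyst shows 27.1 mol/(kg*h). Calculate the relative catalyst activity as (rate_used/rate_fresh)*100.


Activity (%) = (rate_used / rate_fresh) * 100
rate_used = 27.1, rate_fresh = 36.2
= (27.1 / 36.2) * 100
= 0.7486 * 100 = 74.86

74.86 %


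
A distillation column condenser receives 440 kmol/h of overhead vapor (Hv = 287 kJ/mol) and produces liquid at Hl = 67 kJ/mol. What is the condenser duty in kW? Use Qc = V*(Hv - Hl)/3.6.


Qc = 440 * (287 - 67) / 3.6 = 440 * 220 / 3.6 = 26890

26890 kW


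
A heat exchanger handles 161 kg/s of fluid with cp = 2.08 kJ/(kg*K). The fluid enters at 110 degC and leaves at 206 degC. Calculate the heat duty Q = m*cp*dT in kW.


Q = m_dot * cp * delta_T
delta_T = 206 - 110 = 96 K
Q = 161 * 2.08 * 96
= 334.88 * 96
= 32148.48 kW

32148.48 kW


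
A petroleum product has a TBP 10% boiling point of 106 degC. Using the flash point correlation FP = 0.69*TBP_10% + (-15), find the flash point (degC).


FP = 0.69 * 106 + (-15) = 58.14

58.14 degC


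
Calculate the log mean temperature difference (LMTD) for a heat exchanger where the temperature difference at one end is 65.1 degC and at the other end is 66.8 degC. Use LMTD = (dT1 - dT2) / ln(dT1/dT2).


LMTD = (dT1 - dT2) / ln(dT1/dT2)
= (65.1 - 66.8) / ln(65.1 / 66.8) = -1.7 / -0.0257785 = 65.95

65.95 degC


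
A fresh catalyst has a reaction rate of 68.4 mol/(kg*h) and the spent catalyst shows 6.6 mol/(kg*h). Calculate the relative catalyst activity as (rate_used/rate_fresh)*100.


Activity (%) = (rate_used / rate_fresh) * 100
rate_used = 6.6, rate_fresh = 68.4
= (6.6 / 68.4) * 100
= 0.09649 * 100 = 9.649

9.649 %


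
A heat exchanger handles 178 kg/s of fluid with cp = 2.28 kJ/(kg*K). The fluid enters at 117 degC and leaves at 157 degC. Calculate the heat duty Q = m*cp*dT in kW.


Q = m_dot * cp * delta_T
delta_T = 157 - 117 = 40 K
Q = 178 * 2.28 * 40
= 405.84 * 40
= 16233.6 kW

16233.6 kW


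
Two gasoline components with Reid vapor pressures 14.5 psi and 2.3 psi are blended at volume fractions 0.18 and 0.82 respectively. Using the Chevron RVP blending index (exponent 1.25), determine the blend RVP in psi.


Chevron index: RVP_blend = (sum xi*RVPi^1.25)^(1/1.25)
RVP^1.25 terms: 0.18 * 14.5^1.25 + 0.82 * 2.3^1.25 = 7.4157
RVP_blend = 7.4157^(1/1.25) = 4.967

4.967 psi


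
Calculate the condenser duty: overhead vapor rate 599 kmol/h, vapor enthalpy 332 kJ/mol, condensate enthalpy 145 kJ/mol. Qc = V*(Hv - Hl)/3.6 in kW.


Qc = 599 * (332 - 145) / 3.6 = 599 * 187 / 3.6 = 31110

31110 kW


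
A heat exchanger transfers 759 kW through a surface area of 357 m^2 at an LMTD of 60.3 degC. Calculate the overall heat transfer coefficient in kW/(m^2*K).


From Q = U*A*LMTD, U = Q / (A * LMTD)
U = 759 / (357 * 60.3) = 759 / 21527.1 = 0.03526

0.03526 kW/(m^2*K)


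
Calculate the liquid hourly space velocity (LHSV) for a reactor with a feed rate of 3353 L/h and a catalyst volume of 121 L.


LHSV = volumetric feed rate / catalyst volume
= 3353 L/h / 121 L
= 27.71 h^-1

27.71 h^-1


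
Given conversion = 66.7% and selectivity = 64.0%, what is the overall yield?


Overall yield = conversion (%) * selectivity (%) / 100
Conversion = 66.7%, Selectivity = 64.0%
Y = 66.7 * 64.0 / 100
= 42.688 %

42.688 %


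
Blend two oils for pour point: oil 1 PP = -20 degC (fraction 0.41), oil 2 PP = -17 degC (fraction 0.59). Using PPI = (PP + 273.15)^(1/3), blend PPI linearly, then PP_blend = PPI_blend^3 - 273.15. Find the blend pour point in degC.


PPI_1 = (-20 + 273.15)^(1/3) = 6.325953
PPI_2 = (-17 + 273.15)^(1/3) = 6.350844
PPI_blend = 0.41 * 6.325953 + 0.59 * 6.350844 = 6.340639
PP_blend = 6.340639^3 - 273.15 = 254.9172 - 273.15 = -18.23

-18.23 degC


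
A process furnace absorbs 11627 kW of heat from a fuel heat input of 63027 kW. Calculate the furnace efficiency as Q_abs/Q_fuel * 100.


Furnace efficiency = Q_absorbed / Q_fuel * 100
= 11627 / 63027 * 100 = 18.45

18.45 %


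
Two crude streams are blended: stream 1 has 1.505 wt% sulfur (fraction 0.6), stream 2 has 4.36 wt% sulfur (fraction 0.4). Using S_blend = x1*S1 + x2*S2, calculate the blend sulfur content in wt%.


Linear sulfur blending: S_blend = x1*S1 + x2*S2
Contribution 1: 0.6 * 1.505 = 0.903 wt%
Contribution 2: 0.4 * 4.36 = 1.744 wt%
S_blend = 0.903 + 1.744 = 2.647

2.647 wt%


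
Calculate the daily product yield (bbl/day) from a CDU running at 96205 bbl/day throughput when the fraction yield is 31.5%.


Crude throughput = 96205 bbl/day
Fraction yield = 31.5%
yield = throughput * fraction / 100
yield = 96205 * 31.5 / 100 = 30304.575

30304.575 bbl/day


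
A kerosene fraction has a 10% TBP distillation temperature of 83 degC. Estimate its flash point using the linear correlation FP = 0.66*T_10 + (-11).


FP = 0.66 * 83 + (-11) = 43.78

43.78 degC


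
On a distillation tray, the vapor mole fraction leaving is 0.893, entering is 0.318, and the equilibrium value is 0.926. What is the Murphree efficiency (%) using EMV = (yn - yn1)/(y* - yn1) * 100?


Murphree vapor efficiency: EMV = (y_n - y_(n-1)) / (y*_n - y_(n-1)) * 100
EMV = (0.893 - 0.318) / (0.926 - 0.318) * 100 = 0.575 / 0.608 * 100 = 94.57

94.57 %


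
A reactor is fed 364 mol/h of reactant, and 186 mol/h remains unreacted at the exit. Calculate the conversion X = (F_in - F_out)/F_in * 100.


X = (F_in - F_out) / F_in * 100
Moles reacted = 364 - 186 = 178
X = 178 / 364 * 100
= 0.4890 * 100
= 48.90 %

48.90 %


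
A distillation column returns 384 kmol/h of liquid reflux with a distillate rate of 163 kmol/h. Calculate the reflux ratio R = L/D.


Reflux ratio definition: R = L / D (liquid returned / distillate withdrawn)
L = 384 kmol/h, D = 163 kmol/h
R = 384 / 163 = 2.356

2.356


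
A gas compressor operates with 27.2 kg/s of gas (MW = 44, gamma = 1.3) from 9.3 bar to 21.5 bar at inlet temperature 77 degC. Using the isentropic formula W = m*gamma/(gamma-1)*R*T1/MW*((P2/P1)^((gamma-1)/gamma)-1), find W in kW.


Isentropic work: W = m*(gamma/(gamma-1))*(R*T1/MW)*((P2/P1)^((gamma-1)/gamma) - 1)
T1 = 77 + 273.15 = 350.15 K
Pressure ratio = 21.5 / 9.3 = 2.31183
Exponent = (1.3 - 1)/1.3 = 0.230769
(P2/P1)^exp - 1 = 2.31183^0.230769 - 1 = 0.21336
W = 27.2 * 1.3 / 0.3 * 8.314 * 350.15 / 44 * 0.21336 = 1664

1664 kW


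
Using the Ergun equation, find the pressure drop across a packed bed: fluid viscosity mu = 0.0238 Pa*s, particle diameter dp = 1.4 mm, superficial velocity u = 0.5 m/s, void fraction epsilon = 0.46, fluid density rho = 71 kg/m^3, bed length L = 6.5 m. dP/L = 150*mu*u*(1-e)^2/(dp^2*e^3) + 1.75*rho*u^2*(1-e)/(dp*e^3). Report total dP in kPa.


dp = 1.4 mm = 0.0014 m
Viscous term = 150*0.0238*0.5*(1-0.46)^2 / (0.0014^2*0.46^3) = 2728330
Inertial term = 1.75*71*0.5^2*(1-0.46) / (0.0014*0.46^3) = 123092
dP/L = 2728330 + 123092 = 2851420 Pa/m
dP = 2851420 * 6.5 / 1000 = 18530 kPa

18530 kPa


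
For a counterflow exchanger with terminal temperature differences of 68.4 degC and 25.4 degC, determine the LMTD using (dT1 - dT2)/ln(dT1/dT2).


LMTD = (dT1 - dT2) / ln(dT1/dT2)
= (68.4 - 25.4) / ln(68.4 / 25.4) = 43 / 0.990624 = 43.41

43.41 degC


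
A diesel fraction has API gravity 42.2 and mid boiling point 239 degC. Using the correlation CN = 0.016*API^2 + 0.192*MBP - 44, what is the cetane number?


CN = 0.016 * 42.2^2 + 0.192 * 239 - 44
CN = 28.49344 + 45.888 - 44 = 30.38144

30.38144


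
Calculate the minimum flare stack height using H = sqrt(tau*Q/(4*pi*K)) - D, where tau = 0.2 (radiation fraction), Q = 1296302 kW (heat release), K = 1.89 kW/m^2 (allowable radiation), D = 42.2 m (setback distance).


tau*Q/(4*pi*K) = 0.2 * 1296302 / (4 * pi * 1.89) = 10916
sqrt(10916) = 104.48
H = 104.48 - 42.2 = 62.28

62.28 m


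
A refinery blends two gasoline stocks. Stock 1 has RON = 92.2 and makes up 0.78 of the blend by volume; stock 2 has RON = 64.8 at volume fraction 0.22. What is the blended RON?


Linear blending: RON_blend = sum(vi * RONi)
Contribution 1: 0.78 * 92.2 = 71.916
Contribution 2: 0.22 * 64.8 = 14.256
RON_blend = 71.916 + 14.256 = 86.172

86.172


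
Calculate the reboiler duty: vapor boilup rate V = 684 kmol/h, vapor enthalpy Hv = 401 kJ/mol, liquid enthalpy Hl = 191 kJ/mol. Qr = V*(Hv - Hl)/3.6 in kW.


Qr = 684 * (401 - 191) / 3.6 = 684 * 210 / 3.6 = 39900

39900 kW


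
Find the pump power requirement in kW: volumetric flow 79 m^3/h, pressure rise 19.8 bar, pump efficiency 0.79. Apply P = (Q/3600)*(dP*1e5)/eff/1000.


Q = 79 / 3600 = 0.0219444 m^3/s
P = 0.0219444 * (19.8 * 1e5) / 0.79 / 1000 = 55.00

55.00 kW


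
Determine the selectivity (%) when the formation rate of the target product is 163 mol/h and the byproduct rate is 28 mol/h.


Selectivity = desired / (desired + undesired) * 100
Total products = 163 + 28 = 191 mol/h
S = 163 / 191 * 100
= 0.8534 * 100
= 85.34 %

85.34 %


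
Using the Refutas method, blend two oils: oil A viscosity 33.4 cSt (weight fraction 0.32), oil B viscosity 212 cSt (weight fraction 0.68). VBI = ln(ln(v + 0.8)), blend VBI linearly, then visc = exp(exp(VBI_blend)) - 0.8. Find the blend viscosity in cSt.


Refutas method: VBN_i = 14.534*ln(ln(visc_i + 0.8)) + 10.975, blended linearly by mass fraction; since VBN is linear in VBI_i = ln(ln(visc_i + 0.8)) and the fractions sum to 1, blend VBI directly: visc = exp(exp(VBI_blend)) - 0.8
VBI_1 = ln(ln(33.4 + 0.8)) = 1.26193
VBI_2 = ln(ln(212 + 0.8)) = 1.67903
VBI_blend = 0.32 * 1.26193 + 0.68 * 1.67903 = 1.54556
visc_blend = exp(exp(1.54556)) - 0.8 = 108.1

108.1 cSt


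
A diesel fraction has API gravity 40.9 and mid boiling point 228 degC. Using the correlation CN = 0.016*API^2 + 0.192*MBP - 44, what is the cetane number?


CN = 0.016 * 40.9^2 + 0.192 * 228 - 44
CN = 26.76496 + 43.776 - 44 = 26.54096

26.54096


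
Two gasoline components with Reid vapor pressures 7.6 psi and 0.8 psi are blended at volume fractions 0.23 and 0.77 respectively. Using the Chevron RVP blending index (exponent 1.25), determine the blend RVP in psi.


Chevron index: RVP_blend = (sum xi*RVPi^1.25)^(1/1.25)
RVP^1.25 terms: 0.23 * 7.6^1.25 + 0.77 * 0.8^1.25 = 3.48489
RVP_blend = 3.48489^(1/1.25) = 2.715

2.715 psi


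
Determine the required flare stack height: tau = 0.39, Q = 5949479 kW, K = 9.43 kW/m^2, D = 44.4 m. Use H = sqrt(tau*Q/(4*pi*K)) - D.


tau*Q/(4*pi*K) = 0.39 * 5949479 / (4 * pi * 9.43) = 19580.4
sqrt(19580.4) = 139.93
H = 139.93 - 44.4 = 95.53

95.53 m


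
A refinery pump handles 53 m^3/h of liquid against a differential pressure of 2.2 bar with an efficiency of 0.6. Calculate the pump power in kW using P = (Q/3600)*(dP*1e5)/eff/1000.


Q = 53 / 3600 = 0.0147222 m^3/s
P = 0.0147222 * (2.2 * 1e5) / 0.6 / 1000 = 5.398

5.398 kW


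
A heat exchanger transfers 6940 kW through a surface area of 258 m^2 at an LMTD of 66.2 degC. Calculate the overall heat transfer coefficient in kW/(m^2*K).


From Q = U*A*LMTD, U = Q / (A * LMTD)
U = 6940 / (258 * 66.2) = 6940 / 17079.6 = 0.4063

0.4063 kW/(m^2*K)


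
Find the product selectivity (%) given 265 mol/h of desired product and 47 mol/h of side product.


Selectivity = desired / (desired + undesired) * 100
Total products = 265 + 47 = 312 mol/h
S = 265 / 312 * 100
= 0.8494 * 100
= 84.94 %

84.94 %


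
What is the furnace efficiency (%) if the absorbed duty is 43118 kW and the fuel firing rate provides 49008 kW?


Furnace efficiency = Q_absorbed / Q_fuel * 100
= 43118 / 49008 * 100 = 87.98

87.98 %


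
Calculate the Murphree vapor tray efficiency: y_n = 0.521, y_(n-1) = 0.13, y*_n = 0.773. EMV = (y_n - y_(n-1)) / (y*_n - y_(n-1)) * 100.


Murphree vapor efficiency: EMV = (y_n - y_(n-1)) / (y*_n - y_(n-1)) * 100
EMV = (0.521 - 0.13) / (0.773 - 0.13) * 100 = 0.391 / 0.643 * 100 = 60.81

60.81 %


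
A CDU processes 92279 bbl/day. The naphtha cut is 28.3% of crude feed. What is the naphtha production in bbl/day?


Crude throughput = 92279 bbl/day
Fraction yield = 28.3%
yield = throughput * fraction / 100
yield = 92279 * 28.3 / 100 = 26114.957

26114.957 bbl/day


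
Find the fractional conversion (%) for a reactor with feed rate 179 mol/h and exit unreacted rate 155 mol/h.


X = (F_in - F_out) / F_in * 100
Moles reacted = 179 - 155 = 24
X = 24 / 179 * 100
= 0.1341 * 100
= 13.41 %

13.41 %


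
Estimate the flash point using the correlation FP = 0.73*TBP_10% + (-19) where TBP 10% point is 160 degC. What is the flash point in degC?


FP = 0.73 * 160 + (-19) = 97.8

97.8 degC


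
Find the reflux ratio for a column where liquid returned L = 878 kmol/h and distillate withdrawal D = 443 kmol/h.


Reflux ratio definition: R = L / D (liquid returned / distillate withdrawn)
L = 878 kmol/h, D = 443 kmol/h
R = 878 / 443 = 1.982

1.982


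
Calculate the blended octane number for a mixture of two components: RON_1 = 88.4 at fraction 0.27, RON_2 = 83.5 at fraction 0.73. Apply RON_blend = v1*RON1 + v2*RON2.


Linear blending: RON_blend = sum(vi * RONi)
Contribution 1: 0.27 * 88.4 = 23.868
Contribution 2: 0.73 * 83.5 = 60.955
RON_blend = 23.868 + 60.955 = 84.823

84.823


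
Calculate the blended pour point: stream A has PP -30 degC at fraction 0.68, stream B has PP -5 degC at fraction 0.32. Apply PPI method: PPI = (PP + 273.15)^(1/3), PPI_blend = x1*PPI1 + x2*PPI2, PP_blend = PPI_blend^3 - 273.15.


PPI_1 = (-30 + 273.15)^(1/3) = 6.241535
PPI_2 = (-5 + 273.15)^(1/3) = 6.448508
PPI_blend = 0.68 * 6.241535 + 0.32 * 6.448508 = 6.307766
PP_blend = 6.307766^3 - 273.15 = 250.9728 - 273.15 = -22.18

-22.18 degC


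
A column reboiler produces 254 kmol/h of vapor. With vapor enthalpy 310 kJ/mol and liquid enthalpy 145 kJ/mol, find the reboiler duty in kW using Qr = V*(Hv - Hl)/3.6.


Qr = 254 * (310 - 145) / 3.6 = 254 * 165 / 3.6 = 11640

11640 kW


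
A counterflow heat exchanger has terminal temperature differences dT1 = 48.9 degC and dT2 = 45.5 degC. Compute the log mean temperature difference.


LMTD = (dT1 - dT2) / ln(dT1/dT2)
= (48.9 - 45.5) / ln(48.9 / 45.5) = 3.4 / 0.0720651 = 47.18

47.18 degC


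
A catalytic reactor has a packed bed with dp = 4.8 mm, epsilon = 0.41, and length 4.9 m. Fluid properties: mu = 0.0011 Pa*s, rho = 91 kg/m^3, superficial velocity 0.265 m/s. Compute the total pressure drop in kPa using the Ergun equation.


dp = 4.8 mm = 0.0048 m
Viscous term = 150*0.0011*0.265*(1-0.41)^2 / (0.0048^2*0.41^3) = 9585.17
Inertial term = 1.75*91*0.265^2*(1-0.41) / (0.0048*0.41^3) = 19944.8
dP/L = 9585.17 + 19944.8 = 29530 Pa/m
dP = 29530 * 4.9 / 1000 = 144.7 kPa

144.7 kPa


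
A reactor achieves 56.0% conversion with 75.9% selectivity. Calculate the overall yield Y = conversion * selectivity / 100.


Overall yield = conversion (%) * selectivity (%) / 100
Conversion = 56.0%, Selectivity = 75.9%
Y = 56.0 * 75.9 / 100
= 42.504 %

42.504 %


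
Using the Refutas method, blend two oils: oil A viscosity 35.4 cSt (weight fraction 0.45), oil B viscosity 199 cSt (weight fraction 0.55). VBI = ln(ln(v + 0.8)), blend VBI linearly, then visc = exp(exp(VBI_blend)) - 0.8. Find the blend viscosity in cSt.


Refutas method: VBN_i = 14.534*ln(ln(visc_i + 0.8)) + 10.975, blended linearly by mass fraction; since VBN is linear in VBI_i = ln(ln(visc_i + 0.8)) and the fractions sum to 1, blend VBI directly: visc = exp(exp(VBI_blend)) - 0.8
VBI_1 = ln(ln(35.4 + 0.8)) = 1.27789
VBI_2 = ln(ln(199 + 0.8)) = 1.6672
VBI_blend = 0.45 * 1.27789 + 0.55 * 1.6672 = 1.49201
visc_blend = exp(exp(1.49201)) - 0.8 = 84.49

84.49 cSt


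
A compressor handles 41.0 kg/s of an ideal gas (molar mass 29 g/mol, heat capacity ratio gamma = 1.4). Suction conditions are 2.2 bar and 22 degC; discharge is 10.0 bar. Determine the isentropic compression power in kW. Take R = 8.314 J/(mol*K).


Isentropic work: W = m*(gamma/(gamma-1))*(R*T1/MW)*((P2/P1)^((gamma-1)/gamma) - 1)
T1 = 22 + 273.15 = 295.15 K
Pressure ratio = 10.0 / 2.2 = 4.54545
Exponent = (1.4 - 1)/1.4 = 0.285714
(P2/P1)^exp - 1 = 4.54545^0.285714 - 1 = 0.541271
W = 41.0 * 1.4 / 0.4 * 8.314 * 295.15 / 29 * 0.541271 = 6572

6572 kW


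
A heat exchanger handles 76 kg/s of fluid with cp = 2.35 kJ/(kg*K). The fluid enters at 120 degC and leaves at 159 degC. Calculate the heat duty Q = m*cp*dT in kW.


Q = m_dot * cp * delta_T
delta_T = 159 - 120 = 39 K
Q = 76 * 2.35 * 39
= 178.6 * 39
= 6965.4 kW

6965.4 kW


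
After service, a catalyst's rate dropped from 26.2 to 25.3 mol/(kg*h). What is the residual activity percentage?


Activity (%) = (rate_used / rate_fresh) * 100
rate_used = 25.3, rate_fresh = 26.2
= (25.3 / 26.2) * 100
= 0.9656 * 100 = 96.56

96.56 %


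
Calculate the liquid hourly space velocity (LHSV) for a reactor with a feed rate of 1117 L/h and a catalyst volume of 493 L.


LHSV = volumetric feed rate / catalyst volume
= 1117 L/h / 493 L
= 2.266 h^-1

2.266 h^-1


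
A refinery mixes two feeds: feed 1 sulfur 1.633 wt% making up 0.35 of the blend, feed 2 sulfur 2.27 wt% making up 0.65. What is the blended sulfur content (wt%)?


Linear sulfur blending: S_blend = x1*S1 + x2*S2
Contribution 1: 0.35 * 1.633 = 0.57155 wt%
Contribution 2: 0.65 * 2.27 = 1.4755 wt%
S_blend = 0.57155 + 1.4755 = 2.04705

2.04705 wt%


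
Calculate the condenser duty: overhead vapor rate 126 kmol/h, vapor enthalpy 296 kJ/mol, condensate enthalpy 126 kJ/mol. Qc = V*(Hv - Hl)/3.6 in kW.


Qc = 126 * (296 - 126) / 3.6 = 126 * 170 / 3.6 = 5950

5950 kW
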